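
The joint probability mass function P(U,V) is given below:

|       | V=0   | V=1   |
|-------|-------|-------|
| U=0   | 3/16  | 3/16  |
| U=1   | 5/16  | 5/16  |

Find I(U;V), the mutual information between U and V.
Marginal P(U) (row sums):
  P(U=0) = 3/16 + 3/16 = 3/8
  P(U=1) = 5/16 + 5/16 = 5/8
Marginal P(V) (column sums):
  P(V=0) = 3/16 + 5/16 = 1/2
  P(V=1) = 3/16 + 5/16 = 1/2

H(U) = -[(3/8)·log₂(3/8) + (5/8)·log₂(5/8)]
  = 0.5306 + 0.4238
  = 0.9544 bits
H(V) = -[(1/2)·log₂(1/2) + (1/2)·log₂(1/2)]
  = 0.5000 + 0.5000
  = 1.0000 bits
H(U,V) = -[(3/16)·log₂(3/16) + (3/16)·log₂(3/16) + (5/16)·log₂(5/16) + (5/16)·log₂(5/16)]
  = 0.4528 + 0.4528 + 0.5244 + 0.5244
  = 1.9544 bits

I(U;V) = H(U) + H(V) - H(U,V)
  = 0.9544 + 1.0000 - 1.9544
  = 0.0000 bits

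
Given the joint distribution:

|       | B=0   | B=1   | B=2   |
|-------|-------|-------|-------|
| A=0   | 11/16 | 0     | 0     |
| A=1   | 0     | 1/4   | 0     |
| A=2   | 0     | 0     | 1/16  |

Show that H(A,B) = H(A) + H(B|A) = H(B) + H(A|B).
Marginal P(A) (row sums):
  P(A=0) = 11/16 + 0 + 0 = 11/16
  P(A=1) = 0 + 1/4 + 0 = 1/4
  P(A=2) = 0 + 0 + 1/16 = 1/16
Marginal P(B) (column sums):
  P(B=0) = 11/16 + 0 + 0 = 11/16
  P(B=1) = 0 + 1/4 + 0 = 1/4
  P(B=2) = 0 + 0 + 1/16 = 1/16

Decomposition 1: H(A) + H(B|A)
H(A) = -[(11/16)·log₂(11/16) + (1/4)·log₂(1/4) + (1/16)·log₂(1/16)]
  = 0.3716 + 0.5000 + 0.2500
  = 1.1216 bits
H(B|A) = -Σ P(A,B)·log₂ P(B|A), where P(B|A) = P(A,B) / P(A)
  (cells with P(A,B) = 0 contribute 0)
  (A=0,B=0): P(B|A) = (11/16)/(11/16) = 1;  -(11/16)·log₂(1) = 0.0000
  (A=1,B=1): P(B|A) = (1/4)/(1/4) = 1;  -(1/4)·log₂(1) = 0.0000
  (A=2,B=2): P(B|A) = (1/16)/(1/16) = 1;  -(1/16)·log₂(1) = 0.0000
H(B|A) = 0.0000 + 0.0000 + 0.0000
  = 0.0000 bits
H(A) + H(B|A) = 1.1216 + 0.0000 = 1.1216 bits

Decomposition 2: H(B) + H(A|B)
H(B) = -[(11/16)·log₂(11/16) + (1/4)·log₂(1/4) + (1/16)·log₂(1/16)]
  = 0.3716 + 0.5000 + 0.2500
  = 1.1216 bits
H(A|B) = -Σ P(A,B)·log₂ P(A|B), where P(A|B) = P(A,B) / P(B)
  (cells with P(A,B) = 0 contribute 0)
  (A=0,B=0): P(A|B) = (11/16)/(11/16) = 1;  -(11/16)·log₂(1) = 0.0000
  (A=1,B=1): P(A|B) = (1/4)/(1/4) = 1;  -(1/4)·log₂(1) = 0.0000
  (A=2,B=2): P(A|B) = (1/16)/(1/16) = 1;  -(1/16)·log₂(1) = 0.0000
H(A|B) = 0.0000 + 0.0000 + 0.0000
  = 0.0000 bits
H(B) + H(A|B) = 1.1216 + 0.0000 = 1.1216 bits

Direct computation of the joint entropy:
H(A,B) = -[(11/16)·log₂(11/16) + (1/4)·log₂(1/4) + (1/16)·log₂(1/16)]
  = 0.3716 + 0.5000 + 0.2500
  = 1.1216 bits

All three agree: H(A,B) = 1.1216 bits ✓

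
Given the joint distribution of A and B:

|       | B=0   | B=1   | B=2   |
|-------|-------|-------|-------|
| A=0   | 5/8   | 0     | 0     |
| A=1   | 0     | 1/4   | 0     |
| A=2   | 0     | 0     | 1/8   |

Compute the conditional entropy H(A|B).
Marginal P(B) (column sums):
  P(B=0) = 5/8 + 0 + 0 = 5/8
  P(B=1) = 0 + 1/4 + 0 = 1/4
  P(B=2) = 0 + 0 + 1/8 = 1/8

H(A|B) = -Σ P(A,B)·log₂ P(A|B), where P(A|B) = P(A,B) / P(B)
  (cells with P(A,B) = 0 contribute 0)
  (A=0,B=0): P(A|B) = (5/8)/(5/8) = 1;  -(5/8)·log₂(1) = 0.0000
  (A=1,B=1): P(A|B) = (1/4)/(1/4) = 1;  -(1/4)·log₂(1) = 0.0000
  (A=2,B=2): P(A|B) = (1/8)/(1/8) = 1;  -(1/8)·log₂(1) = 0.0000
H(A|B) = 0.0000 + 0.0000 + 0.0000
  = 0.0000 bits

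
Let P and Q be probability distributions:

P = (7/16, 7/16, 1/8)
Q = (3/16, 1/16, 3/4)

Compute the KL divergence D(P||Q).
D(P||Q) = Σ P(i) log₂(P(i)/Q(i))
  i=0: (7/16) × log₂((7/16)/(3/16)) = (7/16) × log₂(7/3) = 0.5348
  i=1: (7/16) × log₂((7/16)/(1/16)) = (7/16) × log₂(7) = 1.2282
  i=2: (1/8) × log₂((1/8)/(3/4)) = (1/8) × log₂(1/6) = -0.3231
D(P||Q) = 0.5348 + 1.2282 - 0.3231
  = 1.4399 bits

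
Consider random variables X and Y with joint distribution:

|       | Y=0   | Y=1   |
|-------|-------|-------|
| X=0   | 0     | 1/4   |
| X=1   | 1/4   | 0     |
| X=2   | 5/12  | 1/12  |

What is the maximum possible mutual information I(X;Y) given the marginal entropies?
The upper bound on mutual information is I(X;Y) ≤ min(H(X), H(Y)).

Marginal P(X) (row sums):
  P(X=0) = 0 + 1/4 = 1/4
  P(X=1) = 1/4 + 0 = 1/4
  P(X=2) = 5/12 + 1/12 = 1/2
Marginal P(Y) (column sums):
  P(Y=0) = 0 + 1/4 + 5/12 = 2/3
  P(Y=1) = 1/4 + 0 + 1/12 = 1/3

H(X) = -[(1/4)·log₂(1/4) + (1/4)·log₂(1/4) + (1/2)·log₂(1/2)]
  = 0.5000 + 0.5000 + 0.5000
  = 1.5000 bits
H(Y) = -[(2/3)·log₂(2/3) + (1/3)·log₂(1/3)]
  = 0.3900 + 0.5283
  = 0.9183 bits

Maximum possible I(X;Y) = min(1.5000, 0.9183) = 0.9183 bits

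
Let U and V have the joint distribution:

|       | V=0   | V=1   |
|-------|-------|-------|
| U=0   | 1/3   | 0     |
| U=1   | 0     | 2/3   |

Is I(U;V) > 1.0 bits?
Marginal P(U) (row sums):
  P(U=0) = 1/3 + 0 = 1/3
  P(U=1) = 0 + 2/3 = 2/3
Marginal P(V) (column sums):
  P(V=0) = 1/3 + 0 = 1/3
  P(V=1) = 0 + 2/3 = 2/3

H(U) = -[(1/3)·log₂(1/3) + (2/3)·log₂(2/3)]
  = 0.5283 + 0.3900
  = 0.9183 bits
H(V) = -[(1/3)·log₂(1/3) + (2/3)·log₂(2/3)]
  = 0.5283 + 0.3900
  = 0.9183 bits
H(U,V) = -[(1/3)·log₂(1/3) + (2/3)·log₂(2/3)]
  = 0.5283 + 0.3900
  = 0.9183 bits

I(U;V) = H(U) + H(V) - H(U,V)
  = 0.9183 + 0.9183 - 0.9183
  = 0.9183 bits

No. I(U;V) = 0.9183 bits, which is ≤ 1.0 bits.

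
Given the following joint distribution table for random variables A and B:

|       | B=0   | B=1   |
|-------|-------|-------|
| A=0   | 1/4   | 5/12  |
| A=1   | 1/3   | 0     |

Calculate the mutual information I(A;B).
Marginal P(A) (row sums):
  P(A=0) = 1/4 + 5/12 = 2/3
  P(A=1) = 1/3 + 0 = 1/3
Marginal P(B) (column sums):
  P(B=0) = 1/4 + 1/3 = 7/12
  P(B=1) = 5/12 + 0 = 5/12

H(A) = -[(2/3)·log₂(2/3) + (1/3)·log₂(1/3)]
  = 0.3900 + 0.5283
  = 0.9183 bits
H(B) = -[(7/12)·log₂(7/12) + (5/12)·log₂(5/12)]
  = 0.4536 + 0.5263
  = 0.9799 bits
H(A,B) = -[(1/4)·log₂(1/4) + (5/12)·log₂(5/12) + (1/3)·log₂(1/3)]
  = 0.5000 + 0.5263 + 0.5283
  = 1.5546 bits

I(A;B) = H(A) + H(B) - H(A,B)
  = 0.9183 + 0.9799 - 1.5546
  = 0.3436 bits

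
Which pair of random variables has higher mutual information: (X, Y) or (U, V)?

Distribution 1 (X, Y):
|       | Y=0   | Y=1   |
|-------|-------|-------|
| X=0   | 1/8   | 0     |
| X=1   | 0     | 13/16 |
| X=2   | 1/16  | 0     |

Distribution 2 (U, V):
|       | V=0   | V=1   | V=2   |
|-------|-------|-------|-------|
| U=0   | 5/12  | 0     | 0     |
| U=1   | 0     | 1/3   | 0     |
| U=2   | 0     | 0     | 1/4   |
Distribution 1 (X, Y):
Marginal P(X) (row sums):
  P(X=0) = 1/8 + 0 = 1/8
  P(X=1) = 0 + 13/16 = 13/16
  P(X=2) = 1/16 + 0 = 1/16
Marginal P(Y) (column sums):
  P(Y=0) = 1/8 + 0 + 1/16 = 3/16
  P(Y=1) = 0 + 13/16 + 0 = 13/16

H(X) = -[(1/8)·log₂(1/8) + (13/16)·log₂(13/16) + (1/16)·log₂(1/16)]
  = 0.3750 + 0.2434 + 0.2500
  = 0.8684 bits
H(Y) = -[(3/16)·log₂(3/16) + (13/16)·log₂(13/16)]
  = 0.4528 + 0.2434
  = 0.6962 bits
H(X,Y) = -[(1/8)·log₂(1/8) + (13/16)·log₂(13/16) + (1/16)·log₂(1/16)]
  = 0.3750 + 0.2434 + 0.2500
  = 0.8684 bits

I(X;Y) = H(X) + H(Y) - H(X,Y)
  = 0.8684 + 0.6962 - 0.8684
  = 0.6962 bits

Distribution 2 (U, V):
Marginal P(U) (row sums):
  P(U=0) = 5/12 + 0 + 0 = 5/12
  P(U=1) = 0 + 1/3 + 0 = 1/3
  P(U=2) = 0 + 0 + 1/4 = 1/4
Marginal P(V) (column sums):
  P(V=0) = 5/12 + 0 + 0 = 5/12
  P(V=1) = 0 + 1/3 + 0 = 1/3
  P(V=2) = 0 + 0 + 1/4 = 1/4

H(U) = -[(5/12)·log₂(5/12) + (1/3)·log₂(1/3) + (1/4)·log₂(1/4)]
  = 0.5263 + 0.5283 + 0.5000
  = 1.5546 bits
H(V) = -[(5/12)·log₂(5/12) + (1/3)·log₂(1/3) + (1/4)·log₂(1/4)]
  = 0.5263 + 0.5283 + 0.5000
  = 1.5546 bits
H(U,V) = -[(5/12)·log₂(5/12) + (1/3)·log₂(1/3) + (1/4)·log₂(1/4)]
  = 0.5263 + 0.5283 + 0.5000
  = 1.5546 bits

I(U;V) = H(U) + H(V) - H(U,V)
  = 1.5546 + 1.5546 - 1.5546
  = 1.5546 bits

I(U;V) = 1.5546 bits > I(X;Y) = 0.6962 bits, so (U, V) has the higher mutual information (stronger dependence).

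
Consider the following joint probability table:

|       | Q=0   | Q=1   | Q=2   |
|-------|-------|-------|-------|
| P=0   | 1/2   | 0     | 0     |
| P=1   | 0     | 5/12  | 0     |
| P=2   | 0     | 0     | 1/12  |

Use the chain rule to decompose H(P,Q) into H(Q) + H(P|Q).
By the chain rule: H(P,Q) = H(Q) + H(P|Q)

Marginal P(Q) (column sums):
  P(Q=0) = 1/2 + 0 + 0 = 1/2
  P(Q=1) = 0 + 5/12 + 0 = 5/12
  P(Q=2) = 0 + 0 + 1/12 = 1/12
H(Q) = -[(1/2)·log₂(1/2) + (5/12)·log₂(5/12) + (1/12)·log₂(1/12)]
  = 0.5000 + 0.5263 + 0.2987
  = 1.3250 bits
H(P|Q) = -Σ P(P,Q)·log₂ P(P|Q), where P(P|Q) = P(P,Q) / P(Q)
  (cells with P(P,Q) = 0 contribute 0)
  (P=0,Q=0): P(P|Q) = (1/2)/(1/2) = 1;  -(1/2)·log₂(1) = 0.0000
  (P=1,Q=1): P(P|Q) = (5/12)/(5/12) = 1;  -(5/12)·log₂(1) = 0.0000
  (P=2,Q=2): P(P|Q) = (1/12)/(1/12) = 1;  -(1/12)·log₂(1) = 0.0000
H(P|Q) = 0.0000 + 0.0000 + 0.0000
  = 0.0000 bits

H(P,Q) = H(Q) + H(P|Q) = 1.3250 + 0.0000 = 1.3250 bits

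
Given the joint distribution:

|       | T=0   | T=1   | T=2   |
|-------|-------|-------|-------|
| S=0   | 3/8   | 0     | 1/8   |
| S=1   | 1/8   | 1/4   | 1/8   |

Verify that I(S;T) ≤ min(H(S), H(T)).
Marginal P(S) (row sums):
  P(S=0) = 3/8 + 0 + 1/8 = 1/2
  P(S=1) = 1/8 + 1/4 + 1/8 = 1/2
Marginal P(T) (column sums):
  P(T=0) = 3/8 + 1/8 = 1/2
  P(T=1) = 0 + 1/4 = 1/4
  P(T=2) = 1/8 + 1/8 = 1/4

H(S) = -[(1/2)·log₂(1/2) + (1/2)·log₂(1/2)]
  = 0.5000 + 0.5000
  = 1.0000 bits
H(T) = -[(1/2)·log₂(1/2) + (1/4)·log₂(1/4) + (1/4)·log₂(1/4)]
  = 0.5000 + 0.5000 + 0.5000
  = 1.5000 bits
H(S,T) = -[(3/8)·log₂(3/8) + (1/8)·log₂(1/8) + (1/8)·log₂(1/8) + (1/4)·log₂(1/4) + (1/8)·log₂(1/8)]
  = 0.5306 + 0.3750 + 0.3750 + 0.5000 + 0.3750
  = 2.1556 bits

I(S;T) = H(S) + H(T) - H(S,T)
  = 1.0000 + 1.5000 - 2.1556
  = 0.3444 bits

min(H(S), H(T)) = min(1.0000, 1.5000) = 1.0000 bits
Since 0.3444 ≤ 1.0000, the bound is satisfied ✓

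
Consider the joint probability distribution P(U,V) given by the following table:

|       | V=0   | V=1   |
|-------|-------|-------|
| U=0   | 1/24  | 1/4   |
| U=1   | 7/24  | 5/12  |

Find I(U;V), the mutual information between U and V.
Marginal P(U) (row sums):
  P(U=0) = 1/24 + 1/4 = 7/24
  P(U=1) = 7/24 + 5/12 = 17/24
Marginal P(V) (column sums):
  P(V=0) = 1/24 + 7/24 = 1/3
  P(V=1) = 1/4 + 5/12 = 2/3

H(U) = -[(7/24)·log₂(7/24) + (17/24)·log₂(17/24)]
  = 0.5185 + 0.3524
  = 0.8709 bits
H(V) = -[(1/3)·log₂(1/3) + (2/3)·log₂(2/3)]
  = 0.5283 + 0.3900
  = 0.9183 bits
H(U,V) = -[(1/24)·log₂(1/24) + (1/4)·log₂(1/4) + (7/24)·log₂(7/24) + (5/12)·log₂(5/12)]
  = 0.1910 + 0.5000 + 0.5185 + 0.5263
  = 1.7358 bits

I(U;V) = H(U) + H(V) - H(U,V)
  = 0.8709 + 0.9183 - 1.7358
  = 0.0534 bits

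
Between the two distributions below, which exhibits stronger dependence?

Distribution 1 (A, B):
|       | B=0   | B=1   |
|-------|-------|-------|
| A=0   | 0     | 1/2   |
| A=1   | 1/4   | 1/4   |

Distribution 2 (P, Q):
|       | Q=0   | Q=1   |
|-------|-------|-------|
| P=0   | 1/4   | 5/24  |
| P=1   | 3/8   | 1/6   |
Distribution 1 (A, B):
Marginal P(A) (row sums):
  P(A=0) = 0 + 1/2 = 1/2
  P(A=1) = 1/4 + 1/4 = 1/2
Marginal P(B) (column sums):
  P(B=0) = 0 + 1/4 = 1/4
  P(B=1) = 1/2 + 1/4 = 3/4

H(A) = -[(1/2)·log₂(1/2) + (1/2)·log₂(1/2)]
  = 0.5000 + 0.5000
  = 1.0000 bits
H(B) = -[(1/4)·log₂(1/4) + (3/4)·log₂(3/4)]
  = 0.5000 + 0.3113
  = 0.8113 bits
H(A,B) = -[(1/2)·log₂(1/2) + (1/4)·log₂(1/4) + (1/4)·log₂(1/4)]
  = 0.5000 + 0.5000 + 0.5000
  = 1.5000 bits

I(A;B) = H(A) + H(B) - H(A,B)
  = 1.0000 + 0.8113 - 1.5000
  = 0.3113 bits

Distribution 2 (P, Q):
Marginal P(P) (row sums):
  P(P=0) = 1/4 + 5/24 = 11/24
  P(P=1) = 3/8 + 1/6 = 13/24
Marginal P(Q) (column sums):
  P(Q=0) = 1/4 + 3/8 = 5/8
  P(Q=1) = 5/24 + 1/6 = 3/8

H(P) = -[(11/24)·log₂(11/24) + (13/24)·log₂(13/24)]
  = 0.5159 + 0.4791
  = 0.9950 bits
H(Q) = -[(5/8)·log₂(5/8) + (3/8)·log₂(3/8)]
  = 0.4238 + 0.5306
  = 0.9544 bits
H(P,Q) = -[(1/4)·log₂(1/4) + (5/24)·log₂(5/24) + (3/8)·log₂(3/8) + (1/6)·log₂(1/6)]
  = 0.5000 + 0.4715 + 0.5306 + 0.4308
  = 1.9329 bits

I(P;Q) = H(P) + H(Q) - H(P,Q)
  = 0.9950 + 0.9544 - 1.9329
  = 0.0165 bits

I(A;B) = 0.3113 bits > I(P;Q) = 0.0165 bits, so (A, B) has the higher mutual information (stronger dependence).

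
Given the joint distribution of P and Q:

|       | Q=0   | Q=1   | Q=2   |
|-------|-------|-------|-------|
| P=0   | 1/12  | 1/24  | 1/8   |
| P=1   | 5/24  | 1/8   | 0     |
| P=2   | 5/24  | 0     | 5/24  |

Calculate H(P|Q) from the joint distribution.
Marginal P(Q) (column sums):
  P(Q=0) = 1/12 + 5/24 + 5/24 = 1/2
  P(Q=1) = 1/24 + 1/8 + 0 = 1/6
  P(Q=2) = 1/8 + 0 + 5/24 = 1/3

H(P|Q) = -Σ P(P,Q)·log₂ P(P|Q), where P(P|Q) = P(P,Q) / P(Q)
  (cells with P(P,Q) = 0 contribute 0)
  (P=0,Q=0): P(P|Q) = (1/12)/(1/2) = 1/6;  -(1/12)·log₂(1/6) = 0.2154
  (P=0,Q=1): P(P|Q) = (1/24)/(1/6) = 1/4;  -(1/24)·log₂(1/4) = 0.0833
  (P=0,Q=2): P(P|Q) = (1/8)/(1/3) = 3/8;  -(1/8)·log₂(3/8) = 0.1769
  (P=1,Q=0): P(P|Q) = (5/24)/(1/2) = 5/12;  -(5/24)·log₂(5/12) = 0.2631
  (P=1,Q=1): P(P|Q) = (1/8)/(1/6) = 3/4;  -(1/8)·log₂(3/4) = 0.0519
  (P=2,Q=0): P(P|Q) = (5/24)/(1/2) = 5/12;  -(5/24)·log₂(5/12) = 0.2631
  (P=2,Q=2): P(P|Q) = (5/24)/(1/3) = 5/8;  -(5/24)·log₂(5/8) = 0.1413
H(P|Q) = 0.2154 + 0.0833 + 0.1769 + 0.2631 + 0.0519 + 0.2631 + 0.1413
  = 1.1950 bits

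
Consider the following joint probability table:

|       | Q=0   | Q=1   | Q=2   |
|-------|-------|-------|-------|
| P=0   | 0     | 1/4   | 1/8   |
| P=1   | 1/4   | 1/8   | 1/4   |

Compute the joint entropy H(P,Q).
H(P,Q) = -Σ P(P,Q) log₂ P(P,Q), summed over the non-zero cells:
H(P,Q) = -[(1/4)·log₂(1/4) + (1/8)·log₂(1/8) + (1/4)·log₂(1/4) + (1/8)·log₂(1/8) + (1/4)·log₂(1/4)]
  = 0.5000 + 0.3750 + 0.5000 + 0.3750 + 0.5000
  = 2.2500 bits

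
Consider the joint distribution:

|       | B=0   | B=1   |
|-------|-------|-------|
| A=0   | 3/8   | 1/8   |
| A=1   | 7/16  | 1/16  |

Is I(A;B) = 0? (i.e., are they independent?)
Marginal P(A) (row sums):
  P(A=0) = 3/8 + 1/8 = 1/2
  P(A=1) = 7/16 + 1/16 = 1/2
Marginal P(B) (column sums):
  P(B=0) = 3/8 + 7/16 = 13/16
  P(B=1) = 1/8 + 1/16 = 3/16

A and B are independent iff P(A=i,B=j) = P(A=i)·P(B=j) for every cell.
  P(A=0)·P(B=0) = 1/2 × 13/16 = 13/32, but P(A=0,B=0) = 3/8 ✗

No, A and B are not independent. Quantitatively, I(A;B) > 0:

H(A) = -[(1/2)·log₂(1/2) + (1/2)·log₂(1/2)]
  = 0.5000 + 0.5000
  = 1.0000 bits
H(B) = -[(13/16)·log₂(13/16) + (3/16)·log₂(3/16)]
  = 0.2434 + 0.4528
  = 0.6962 bits
H(A,B) = -[(3/8)·log₂(3/8) + (1/8)·log₂(1/8) + (7/16)·log₂(7/16) + (1/16)·log₂(1/16)]
  = 0.5306 + 0.3750 + 0.5218 + 0.2500
  = 1.6774 bits
I(A;B) = H(A) + H(B) - H(A,B) = 1.0000 + 0.6962 - 1.6774 = 0.0188 bits > 0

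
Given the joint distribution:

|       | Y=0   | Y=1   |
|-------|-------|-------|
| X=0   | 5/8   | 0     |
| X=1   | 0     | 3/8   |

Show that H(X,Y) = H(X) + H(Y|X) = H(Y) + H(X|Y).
Marginal P(X) (row sums):
  P(X=0) = 5/8 + 0 = 5/8
  P(X=1) = 0 + 3/8 = 3/8
Marginal P(Y) (column sums):
  P(Y=0) = 5/8 + 0 = 5/8
  P(Y=1) = 0 + 3/8 = 3/8

Decomposition 1: H(X) + H(Y|X)
H(X) = -[(5/8)·log₂(5/8) + (3/8)·log₂(3/8)]
  = 0.4238 + 0.5306
  = 0.9544 bits
H(Y|X) = -Σ P(X,Y)·log₂ P(Y|X), where P(Y|X) = P(X,Y) / P(X)
  (cells with P(X,Y) = 0 contribute 0)
  (X=0,Y=0): P(Y|X) = (5/8)/(5/8) = 1;  -(5/8)·log₂(1) = 0.0000
  (X=1,Y=1): P(Y|X) = (3/8)/(3/8) = 1;  -(3/8)·log₂(1) = 0.0000
H(Y|X) = 0.0000 + 0.0000
  = 0.0000 bits
H(X) + H(Y|X) = 0.9544 + 0.0000 = 0.9544 bits

Decomposition 2: H(Y) + H(X|Y)
H(Y) = -[(5/8)·log₂(5/8) + (3/8)·log₂(3/8)]
  = 0.4238 + 0.5306
  = 0.9544 bits
H(X|Y) = -Σ P(X,Y)·log₂ P(X|Y), where P(X|Y) = P(X,Y) / P(Y)
  (cells with P(X,Y) = 0 contribute 0)
  (X=0,Y=0): P(X|Y) = (5/8)/(5/8) = 1;  -(5/8)·log₂(1) = 0.0000
  (X=1,Y=1): P(X|Y) = (3/8)/(3/8) = 1;  -(3/8)·log₂(1) = 0.0000
H(X|Y) = 0.0000 + 0.0000
  = 0.0000 bits
H(Y) + H(X|Y) = 0.9544 + 0.0000 = 0.9544 bits

Direct computation of the joint entropy:
H(X,Y) = -[(5/8)·log₂(5/8) + (3/8)·log₂(3/8)]
  = 0.4238 + 0.5306
  = 0.9544 bits

All three agree: H(X,Y) = 0.9544 bits ✓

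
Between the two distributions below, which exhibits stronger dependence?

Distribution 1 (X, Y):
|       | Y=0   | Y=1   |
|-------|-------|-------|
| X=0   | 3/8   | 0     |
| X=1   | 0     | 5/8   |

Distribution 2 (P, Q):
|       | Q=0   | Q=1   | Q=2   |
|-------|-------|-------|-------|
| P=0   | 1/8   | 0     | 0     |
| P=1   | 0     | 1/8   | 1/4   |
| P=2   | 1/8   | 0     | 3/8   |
Distribution 1 (X, Y):
Marginal P(X) (row sums):
  P(X=0) = 3/8 + 0 = 3/8
  P(X=1) = 0 + 5/8 = 5/8
Marginal P(Y) (column sums):
  P(Y=0) = 3/8 + 0 = 3/8
  P(Y=1) = 0 + 5/8 = 5/8

H(X) = -[(3/8)·log₂(3/8) + (5/8)·log₂(5/8)]
  = 0.5306 + 0.4238
  = 0.9544 bits
H(Y) = -[(3/8)·log₂(3/8) + (5/8)·log₂(5/8)]
  = 0.5306 + 0.4238
  = 0.9544 bits
H(X,Y) = -[(3/8)·log₂(3/8) + (5/8)·log₂(5/8)]
  = 0.5306 + 0.4238
  = 0.9544 bits

I(X;Y) = H(X) + H(Y) - H(X,Y)
  = 0.9544 + 0.9544 - 0.9544
  = 0.9544 bits

Distribution 2 (P, Q):
Marginal P(P) (row sums):
  P(P=0) = 1/8 + 0 + 0 = 1/8
  P(P=1) = 0 + 1/8 + 1/4 = 3/8
  P(P=2) = 1/8 + 0 + 3/8 = 1/2
Marginal P(Q) (column sums):
  P(Q=0) = 1/8 + 0 + 1/8 = 1/4
  P(Q=1) = 0 + 1/8 + 0 = 1/8
  P(Q=2) = 0 + 1/4 + 3/8 = 5/8

H(P) = -[(1/8)·log₂(1/8) + (3/8)·log₂(3/8) + (1/2)·log₂(1/2)]
  = 0.3750 + 0.5306 + 0.5000
  = 1.4056 bits
H(Q) = -[(1/4)·log₂(1/4) + (1/8)·log₂(1/8) + (5/8)·log₂(5/8)]
  = 0.5000 + 0.3750 + 0.4238
  = 1.2988 bits
H(P,Q) = -[(1/8)·log₂(1/8) + (1/8)·log₂(1/8) + (1/4)·log₂(1/4) + (1/8)·log₂(1/8) + (3/8)·log₂(3/8)]
  = 0.3750 + 0.3750 + 0.5000 + 0.3750 + 0.5306
  = 2.1556 bits

I(P;Q) = H(P) + H(Q) - H(P,Q)
  = 1.4056 + 1.2988 - 2.1556
  = 0.5488 bits

I(X;Y) = 0.9544 bits > I(P;Q) = 0.5488 bits, so (X, Y) has the higher mutual information (stronger dependence).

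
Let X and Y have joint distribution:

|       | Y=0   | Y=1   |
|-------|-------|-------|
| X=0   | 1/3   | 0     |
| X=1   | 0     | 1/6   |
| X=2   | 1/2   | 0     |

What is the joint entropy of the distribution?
H(X,Y) = -Σ P(X,Y) log₂ P(X,Y), summed over the non-zero cells:
H(X,Y) = -[(1/3)·log₂(1/3) + (1/6)·log₂(1/6) + (1/2)·log₂(1/2)]
  = 0.5283 + 0.4308 + 0.5000
  = 1.4591 bits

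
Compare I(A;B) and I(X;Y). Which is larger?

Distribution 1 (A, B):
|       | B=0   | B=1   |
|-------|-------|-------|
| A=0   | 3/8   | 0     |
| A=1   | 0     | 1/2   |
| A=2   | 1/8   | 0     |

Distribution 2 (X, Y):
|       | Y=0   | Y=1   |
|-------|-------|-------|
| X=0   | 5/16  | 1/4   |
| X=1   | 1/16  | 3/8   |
Distribution 1 (A, B):
Marginal P(A) (row sums):
  P(A=0) = 3/8 + 0 = 3/8
  P(A=1) = 0 + 1/2 = 1/2
  P(A=2) = 1/8 + 0 = 1/8
Marginal P(B) (column sums):
  P(B=0) = 3/8 + 0 + 1/8 = 1/2
  P(B=1) = 0 + 1/2 + 0 = 1/2

H(A) = -[(3/8)·log₂(3/8) + (1/2)·log₂(1/2) + (1/8)·log₂(1/8)]
  = 0.5306 + 0.5000 + 0.3750
  = 1.4056 bits
H(B) = -[(1/2)·log₂(1/2) + (1/2)·log₂(1/2)]
  = 0.5000 + 0.5000
  = 1.0000 bits
H(A,B) = -[(3/8)·log₂(3/8) + (1/2)·log₂(1/2) + (1/8)·log₂(1/8)]
  = 0.5306 + 0.5000 + 0.3750
  = 1.4056 bits

I(A;B) = H(A) + H(B) - H(A,B)
  = 1.4056 + 1.0000 - 1.4056
  = 1.0000 bits

Distribution 2 (X, Y):
Marginal P(X) (row sums):
  P(X=0) = 5/16 + 1/4 = 9/16
  P(X=1) = 1/16 + 3/8 = 7/16
Marginal P(Y) (column sums):
  P(Y=0) = 5/16 + 1/16 = 3/8
  P(Y=1) = 1/4 + 3/8 = 5/8

H(X) = -[(9/16)·log₂(9/16) + (7/16)·log₂(7/16)]
  = 0.4669 + 0.5218
  = 0.9887 bits
H(Y) = -[(3/8)·log₂(3/8) + (5/8)·log₂(5/8)]
  = 0.5306 + 0.4238
  = 0.9544 bits
H(X,Y) = -[(5/16)·log₂(5/16) + (1/4)·log₂(1/4) + (1/16)·log₂(1/16) + (3/8)·log₂(3/8)]
  = 0.5244 + 0.5000 + 0.2500 + 0.5306
  = 1.8050 bits

I(X;Y) = H(X) + H(Y) - H(X,Y)
  = 0.9887 + 0.9544 - 1.8050
  = 0.1381 bits

I(A;B) = 1.0000 bits > I(X;Y) = 0.1381 bits, so (A, B) has the higher mutual information (stronger dependence).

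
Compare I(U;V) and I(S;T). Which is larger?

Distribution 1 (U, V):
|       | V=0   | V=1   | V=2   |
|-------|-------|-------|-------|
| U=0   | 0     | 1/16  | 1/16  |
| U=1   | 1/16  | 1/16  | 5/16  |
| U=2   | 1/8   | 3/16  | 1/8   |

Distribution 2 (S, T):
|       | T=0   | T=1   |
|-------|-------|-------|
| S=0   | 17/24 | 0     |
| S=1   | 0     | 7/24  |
Distribution 1 (U, V):
Marginal P(U) (row sums):
  P(U=0) = 0 + 1/16 + 1/16 = 1/8
  P(U=1) = 1/16 + 1/16 + 5/16 = 7/16
  P(U=2) = 1/8 + 3/16 + 1/8 = 7/16
Marginal P(V) (column sums):
  P(V=0) = 0 + 1/16 + 1/8 = 3/16
  P(V=1) = 1/16 + 1/16 + 3/16 = 5/16
  P(V=2) = 1/16 + 5/16 + 1/8 = 1/2

H(U) = -[(1/8)·log₂(1/8) + (7/16)·log₂(7/16) + (7/16)·log₂(7/16)]
  = 0.3750 + 0.5218 + 0.5218
  = 1.4186 bits
H(V) = -[(3/16)·log₂(3/16) + (5/16)·log₂(5/16) + (1/2)·log₂(1/2)]
  = 0.4528 + 0.5244 + 0.5000
  = 1.4772 bits
H(U,V) = -[(1/16)·log₂(1/16) + (1/16)·log₂(1/16) + (1/16)·log₂(1/16) + (1/16)·log₂(1/16) + (5/16)·log₂(5/16) + (1/8)·log₂(1/8) + (3/16)·log₂(3/16) + (1/8)·log₂(1/8)]
  = 0.2500 + 0.2500 + 0.2500 + 0.2500 + 0.5244 + 0.3750 + 0.4528 + 0.3750
  = 2.7272 bits

I(U;V) = H(U) + H(V) - H(U,V)
  = 1.4186 + 1.4772 - 2.7272
  = 0.1686 bits

Distribution 2 (S, T):
Marginal P(S) (row sums):
  P(S=0) = 17/24 + 0 = 17/24
  P(S=1) = 0 + 7/24 = 7/24
Marginal P(T) (column sums):
  P(T=0) = 17/24 + 0 = 17/24
  P(T=1) = 0 + 7/24 = 7/24

H(S) = -[(17/24)·log₂(17/24) + (7/24)·log₂(7/24)]
  = 0.3524 + 0.5185
  = 0.8709 bits
H(T) = -[(17/24)·log₂(17/24) + (7/24)·log₂(7/24)]
  = 0.3524 + 0.5185
  = 0.8709 bits
H(S,T) = -[(17/24)·log₂(17/24) + (7/24)·log₂(7/24)]
  = 0.3524 + 0.5185
  = 0.8709 bits

I(S;T) = H(S) + H(T) - H(S,T)
  = 0.8709 + 0.8709 - 0.8709
  = 0.8709 bits

I(S;T) = 0.8709 bits > I(U;V) = 0.1686 bits, so (S, T) has the higher mutual information (stronger dependence).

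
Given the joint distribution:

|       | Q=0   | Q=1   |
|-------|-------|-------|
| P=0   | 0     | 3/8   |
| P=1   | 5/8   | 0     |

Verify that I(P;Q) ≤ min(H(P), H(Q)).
Marginal P(P) (row sums):
  P(P=0) = 0 + 3/8 = 3/8
  P(P=1) = 5/8 + 0 = 5/8
Marginal P(Q) (column sums):
  P(Q=0) = 0 + 5/8 = 5/8
  P(Q=1) = 3/8 + 0 = 3/8

H(P) = -[(3/8)·log₂(3/8) + (5/8)·log₂(5/8)]
  = 0.5306 + 0.4238
  = 0.9544 bits
H(Q) = -[(5/8)·log₂(5/8) + (3/8)·log₂(3/8)]
  = 0.4238 + 0.5306
  = 0.9544 bits
H(P,Q) = -[(3/8)·log₂(3/8) + (5/8)·log₂(5/8)]
  = 0.5306 + 0.4238
  = 0.9544 bits

I(P;Q) = H(P) + H(Q) - H(P,Q)
  = 0.9544 + 0.9544 - 0.9544
  = 0.9544 bits

min(H(P), H(Q)) = min(0.9544, 0.9544) = 0.9544 bits
Since 0.9544 ≤ 0.9544, the bound is satisfied ✓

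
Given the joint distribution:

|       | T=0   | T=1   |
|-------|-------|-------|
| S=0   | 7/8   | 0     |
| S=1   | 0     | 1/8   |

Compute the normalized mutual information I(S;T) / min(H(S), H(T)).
Marginal P(S) (row sums):
  P(S=0) = 7/8 + 0 = 7/8
  P(S=1) = 0 + 1/8 = 1/8
Marginal P(T) (column sums):
  P(T=0) = 7/8 + 0 = 7/8
  P(T=1) = 0 + 1/8 = 1/8

H(S) = -[(7/8)·log₂(7/8) + (1/8)·log₂(1/8)]
  = 0.1686 + 0.3750
  = 0.5436 bits
H(T) = -[(7/8)·log₂(7/8) + (1/8)·log₂(1/8)]
  = 0.1686 + 0.3750
  = 0.5436 bits
H(S,T) = -[(7/8)·log₂(7/8) + (1/8)·log₂(1/8)]
  = 0.1686 + 0.3750
  = 0.5436 bits

I(S;T) = H(S) + H(T) - H(S,T)
  = 0.5436 + 0.5436 - 0.5436
  = 0.5436 bits

min(H(S), H(T)) = min(0.5436, 0.5436) = 0.5436 bits
Normalized MI = 0.5436 / 0.5436 = 1.0000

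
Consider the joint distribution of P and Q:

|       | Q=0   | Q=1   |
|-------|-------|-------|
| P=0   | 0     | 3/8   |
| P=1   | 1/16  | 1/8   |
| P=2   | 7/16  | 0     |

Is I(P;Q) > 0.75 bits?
Marginal P(P) (row sums):
  P(P=0) = 0 + 3/8 = 3/8
  P(P=1) = 1/16 + 1/8 = 3/16
  P(P=2) = 7/16 + 0 = 7/16
Marginal P(Q) (column sums):
  P(Q=0) = 0 + 1/16 + 7/16 = 1/2
  P(Q=1) = 3/8 + 1/8 + 0 = 1/2

H(P) = -[(3/8)·log₂(3/8) + (3/16)·log₂(3/16) + (7/16)·log₂(7/16)]
  = 0.5306 + 0.4528 + 0.5218
  = 1.5052 bits
H(Q) = -[(1/2)·log₂(1/2) + (1/2)·log₂(1/2)]
  = 0.5000 + 0.5000
  = 1.0000 bits
H(P,Q) = -[(3/8)·log₂(3/8) + (1/16)·log₂(1/16) + (1/8)·log₂(1/8) + (7/16)·log₂(7/16)]
  = 0.5306 + 0.2500 + 0.3750 + 0.5218
  = 1.6774 bits

I(P;Q) = H(P) + H(Q) - H(P,Q)
  = 1.5052 + 1.0000 - 1.6774
  = 0.8278 bits

Yes. I(P;Q) = 0.8278 bits, which is > 0.75 bits.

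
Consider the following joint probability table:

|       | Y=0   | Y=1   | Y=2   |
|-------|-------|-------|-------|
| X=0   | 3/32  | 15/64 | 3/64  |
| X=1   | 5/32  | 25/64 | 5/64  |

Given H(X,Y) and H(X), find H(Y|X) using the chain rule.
From the chain rule: H(X,Y) = H(X) + H(Y|X)
Therefore: H(Y|X) = H(X,Y) - H(X)

H(X,Y) = -[(3/32)·log₂(3/32) + (15/64)·log₂(15/64) + (3/64)·log₂(3/64) + (5/32)·log₂(5/32) + (25/64)·log₂(25/64) + (5/64)·log₂(5/64)]
  = 0.3202 + 0.4906 + 0.2070 + 0.4184 + 0.5297 + 0.2873
  = 2.2532 bits
Marginal P(X) (row sums):
  P(X=0) = 3/32 + 15/64 + 3/64 = 3/8
  P(X=1) = 5/32 + 25/64 + 5/64 = 5/8
H(X) = -[(3/8)·log₂(3/8) + (5/8)·log₂(5/8)]
  = 0.5306 + 0.4238
  = 0.9544 bits

H(Y|X) = 2.2532 - 0.9544 = 1.2988 bits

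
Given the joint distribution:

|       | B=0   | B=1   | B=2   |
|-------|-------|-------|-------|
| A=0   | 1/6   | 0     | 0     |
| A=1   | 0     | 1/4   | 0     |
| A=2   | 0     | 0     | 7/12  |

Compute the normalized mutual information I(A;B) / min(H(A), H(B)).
Marginal P(A) (row sums):
  P(A=0) = 1/6 + 0 + 0 = 1/6
  P(A=1) = 0 + 1/4 + 0 = 1/4
  P(A=2) = 0 + 0 + 7/12 = 7/12
Marginal P(B) (column sums):
  P(B=0) = 1/6 + 0 + 0 = 1/6
  P(B=1) = 0 + 1/4 + 0 = 1/4
  P(B=2) = 0 + 0 + 7/12 = 7/12

H(A) = -[(1/6)·log₂(1/6) + (1/4)·log₂(1/4) + (7/12)·log₂(7/12)]
  = 0.4308 + 0.5000 + 0.4536
  = 1.3844 bits
H(B) = -[(1/6)·log₂(1/6) + (1/4)·log₂(1/4) + (7/12)·log₂(7/12)]
  = 0.4308 + 0.5000 + 0.4536
  = 1.3844 bits
H(A,B) = -[(1/6)·log₂(1/6) + (1/4)·log₂(1/4) + (7/12)·log₂(7/12)]
  = 0.4308 + 0.5000 + 0.4536
  = 1.3844 bits

I(A;B) = H(A) + H(B) - H(A,B)
  = 1.3844 + 1.3844 - 1.3844
  = 1.3844 bits

min(H(A), H(B)) = min(1.3844, 1.3844) = 1.3844 bits
Normalized MI = 1.3844 / 1.3844 = 1.0000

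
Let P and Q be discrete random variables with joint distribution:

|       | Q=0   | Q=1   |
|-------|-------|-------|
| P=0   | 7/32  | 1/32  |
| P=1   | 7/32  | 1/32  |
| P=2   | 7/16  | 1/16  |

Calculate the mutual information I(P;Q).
Marginal P(P) (row sums):
  P(P=0) = 7/32 + 1/32 = 1/4
  P(P=1) = 7/32 + 1/32 = 1/4
  P(P=2) = 7/16 + 1/16 = 1/2
Marginal P(Q) (column sums):
  P(Q=0) = 7/32 + 7/32 + 7/16 = 7/8
  P(Q=1) = 1/32 + 1/32 + 1/16 = 1/8

H(P) = -[(1/4)·log₂(1/4) + (1/4)·log₂(1/4) + (1/2)·log₂(1/2)]
  = 0.5000 + 0.5000 + 0.5000
  = 1.5000 bits
H(Q) = -[(7/8)·log₂(7/8) + (1/8)·log₂(1/8)]
  = 0.1686 + 0.3750
  = 0.5436 bits
H(P,Q) = -[(7/32)·log₂(7/32) + (1/32)·log₂(1/32) + (7/32)·log₂(7/32) + (1/32)·log₂(1/32) + (7/16)·log₂(7/16) + (1/16)·log₂(1/16)]
  = 0.4796 + 0.1563 + 0.4796 + 0.1563 + 0.5218 + 0.2500
  = 2.0436 bits

I(P;Q) = H(P) + H(Q) - H(P,Q)
  = 1.5000 + 0.5436 - 2.0436
  = 0.0000 bits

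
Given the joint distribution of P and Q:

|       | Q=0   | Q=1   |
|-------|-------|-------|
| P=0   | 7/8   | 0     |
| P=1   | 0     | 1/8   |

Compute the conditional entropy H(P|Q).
Marginal P(Q) (column sums):
  P(Q=0) = 7/8 + 0 = 7/8
  P(Q=1) = 0 + 1/8 = 1/8

H(P|Q) = -Σ P(P,Q)·log₂ P(P|Q), where P(P|Q) = P(P,Q) / P(Q)
  (cells with P(P,Q) = 0 contribute 0)
  (P=0,Q=0): P(P|Q) = (7/8)/(7/8) = 1;  -(7/8)·log₂(1) = 0.0000
  (P=1,Q=1): P(P|Q) = (1/8)/(1/8) = 1;  -(1/8)·log₂(1) = 0.0000
H(P|Q) = 0.0000 + 0.0000
  = 0.0000 bits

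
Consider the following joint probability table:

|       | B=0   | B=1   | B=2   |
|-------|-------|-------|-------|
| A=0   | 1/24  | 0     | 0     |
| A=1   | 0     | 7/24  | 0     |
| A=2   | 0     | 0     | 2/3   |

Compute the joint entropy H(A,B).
H(A,B) = -Σ P(A,B) log₂ P(A,B), summed over the non-zero cells:
H(A,B) = -[(1/24)·log₂(1/24) + (7/24)·log₂(7/24) + (2/3)·log₂(2/3)]
  = 0.1910 + 0.5185 + 0.3900
  = 1.0995 bits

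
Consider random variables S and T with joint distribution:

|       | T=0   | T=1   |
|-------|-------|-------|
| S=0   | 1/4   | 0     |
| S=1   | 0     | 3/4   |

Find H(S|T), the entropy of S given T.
Marginal P(T) (column sums):
  P(T=0) = 1/4 + 0 = 1/4
  P(T=1) = 0 + 3/4 = 3/4

H(S|T) = -Σ P(S,T)·log₂ P(S|T), where P(S|T) = P(S,T) / P(T)
  (cells with P(S,T) = 0 contribute 0)
  (S=0,T=0): P(S|T) = (1/4)/(1/4) = 1;  -(1/4)·log₂(1) = 0.0000
  (S=1,T=1): P(S|T) = (3/4)/(3/4) = 1;  -(3/4)·log₂(1) = 0.0000
H(S|T) = 0.0000 + 0.0000
  = 0.0000 bits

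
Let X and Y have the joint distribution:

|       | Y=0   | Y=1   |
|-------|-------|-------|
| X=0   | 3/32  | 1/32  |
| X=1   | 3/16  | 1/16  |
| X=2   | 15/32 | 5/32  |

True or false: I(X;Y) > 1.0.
Marginal P(X) (row sums):
  P(X=0) = 3/32 + 1/32 = 1/8
  P(X=1) = 3/16 + 1/16 = 1/4
  P(X=2) = 15/32 + 5/32 = 5/8
Marginal P(Y) (column sums):
  P(Y=0) = 3/32 + 3/16 + 15/32 = 3/4
  P(Y=1) = 1/32 + 1/16 + 5/32 = 1/4

H(X) = -[(1/8)·log₂(1/8) + (1/4)·log₂(1/4) + (5/8)·log₂(5/8)]
  = 0.3750 + 0.5000 + 0.4238
  = 1.2988 bits
H(Y) = -[(3/4)·log₂(3/4) + (1/4)·log₂(1/4)]
  = 0.3113 + 0.5000
  = 0.8113 bits
H(X,Y) = -[(3/32)·log₂(3/32) + (1/32)·log₂(1/32) + (3/16)·log₂(3/16) + (1/16)·log₂(1/16) + (15/32)·log₂(15/32) + (5/32)·log₂(5/32)]
  = 0.3202 + 0.1563 + 0.4528 + 0.2500 + 0.5124 + 0.4184
  = 2.1101 bits

I(X;Y) = H(X) + H(Y) - H(X,Y)
  = 1.2988 + 0.8113 - 2.1101
  = 0.0000 bits

False. I(X;Y) = 0.0000 bits, which is ≤ 1.0 bits.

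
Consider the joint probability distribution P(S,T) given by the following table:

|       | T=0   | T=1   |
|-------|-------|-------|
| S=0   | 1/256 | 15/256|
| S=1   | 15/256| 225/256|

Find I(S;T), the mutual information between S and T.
Marginal P(S) (row sums):
  P(S=0) = 1/256 + 15/256 = 1/16
  P(S=1) = 15/256 + 225/256 = 15/16
Marginal P(T) (column sums):
  P(T=0) = 1/256 + 15/256 = 1/16
  P(T=1) = 15/256 + 225/256 = 15/16

H(S) = -[(1/16)·log₂(1/16) + (15/16)·log₂(15/16)]
  = 0.2500 + 0.0873
  = 0.3373 bits
H(T) = -[(1/16)·log₂(1/16) + (15/16)·log₂(15/16)]
  = 0.2500 + 0.0873
  = 0.3373 bits
H(S,T) = -[(1/256)·log₂(1/256) + (15/256)·log₂(15/256) + (15/256)·log₂(15/256) + (225/256)·log₂(225/256)]
  = 0.0313 + 0.2398 + 0.2398 + 0.1637
  = 0.6746 bits

I(S;T) = H(S) + H(T) - H(S,T)
  = 0.3373 + 0.3373 - 0.6746
  = 0.0000 bits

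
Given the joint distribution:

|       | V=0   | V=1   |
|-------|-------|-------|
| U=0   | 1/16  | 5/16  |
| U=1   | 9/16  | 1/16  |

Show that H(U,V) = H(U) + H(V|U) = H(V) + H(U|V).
Marginal P(U) (row sums):
  P(U=0) = 1/16 + 5/16 = 3/8
  P(U=1) = 9/16 + 1/16 = 5/8
Marginal P(V) (column sums):
  P(V=0) = 1/16 + 9/16 = 5/8
  P(V=1) = 5/16 + 1/16 = 3/8

Decomposition 1: H(U) + H(V|U)
H(U) = -[(3/8)·log₂(3/8) + (5/8)·log₂(5/8)]
  = 0.5306 + 0.4238
  = 0.9544 bits
H(V|U) = -Σ P(U,V)·log₂ P(V|U), where P(V|U) = P(U,V) / P(U)
  (U=0,V=0): P(V|U) = (1/16)/(3/8) = 1/6;  -(1/16)·log₂(1/6) = 0.1616
  (U=0,V=1): P(V|U) = (5/16)/(3/8) = 5/6;  -(5/16)·log₂(5/6) = 0.0822
  (U=1,V=0): P(V|U) = (9/16)/(5/8) = 9/10;  -(9/16)·log₂(9/10) = 0.0855
  (U=1,V=1): P(V|U) = (1/16)/(5/8) = 1/10;  -(1/16)·log₂(1/10) = 0.2076
H(V|U) = 0.1616 + 0.0822 + 0.0855 + 0.2076
  = 0.5369 bits
H(U) + H(V|U) = 0.9544 + 0.5369 = 1.4913 bits

Decomposition 2: H(V) + H(U|V)
H(V) = -[(5/8)·log₂(5/8) + (3/8)·log₂(3/8)]
  = 0.4238 + 0.5306
  = 0.9544 bits
H(U|V) = -Σ P(U,V)·log₂ P(U|V), where P(U|V) = P(U,V) / P(V)
  (U=0,V=0): P(U|V) = (1/16)/(5/8) = 1/10;  -(1/16)·log₂(1/10) = 0.2076
  (U=0,V=1): P(U|V) = (5/16)/(3/8) = 5/6;  -(5/16)·log₂(5/6) = 0.0822
  (U=1,V=0): P(U|V) = (9/16)/(5/8) = 9/10;  -(9/16)·log₂(9/10) = 0.0855
  (U=1,V=1): P(U|V) = (1/16)/(3/8) = 1/6;  -(1/16)·log₂(1/6) = 0.1616
H(U|V) = 0.2076 + 0.0822 + 0.0855 + 0.1616
  = 0.5369 bits
H(V) + H(U|V) = 0.9544 + 0.5369 = 1.4913 bits

Direct computation of the joint entropy:
H(U,V) = -[(1/16)·log₂(1/16) + (5/16)·log₂(5/16) + (9/16)·log₂(9/16) + (1/16)·log₂(1/16)]
  = 0.2500 + 0.5244 + 0.4669 + 0.2500
  = 1.4913 bits

All three agree: H(U,V) = 1.4913 bits ✓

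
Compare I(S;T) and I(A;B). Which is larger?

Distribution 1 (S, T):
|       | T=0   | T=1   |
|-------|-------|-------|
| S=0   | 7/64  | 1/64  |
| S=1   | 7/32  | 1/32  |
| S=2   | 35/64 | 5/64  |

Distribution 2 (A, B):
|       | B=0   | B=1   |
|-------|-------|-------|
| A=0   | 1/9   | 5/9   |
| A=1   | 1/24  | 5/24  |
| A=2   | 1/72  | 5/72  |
Distribution 1 (S, T):
Marginal P(S) (row sums):
  P(S=0) = 7/64 + 1/64 = 1/8
  P(S=1) = 7/32 + 1/32 = 1/4
  P(S=2) = 35/64 + 5/64 = 5/8
Marginal P(T) (column sums):
  P(T=0) = 7/64 + 7/32 + 35/64 = 7/8
  P(T=1) = 1/64 + 1/32 + 5/64 = 1/8

H(S) = -[(1/8)·log₂(1/8) + (1/4)·log₂(1/4) + (5/8)·log₂(5/8)]
  = 0.3750 + 0.5000 + 0.4238
  = 1.2988 bits
H(T) = -[(7/8)·log₂(7/8) + (1/8)·log₂(1/8)]
  = 0.1686 + 0.3750
  = 0.5436 bits
H(S,T) = -[(7/64)·log₂(7/64) + (1/64)·log₂(1/64) + (7/32)·log₂(7/32) + (1/32)·log₂(1/32) + (35/64)·log₂(35/64) + (5/64)·log₂(5/64)]
  = 0.3492 + 0.0938 + 0.4796 + 0.1563 + 0.4762 + 0.2873
  = 1.8424 bits

I(S;T) = H(S) + H(T) - H(S,T)
  = 1.2988 + 0.5436 - 1.8424
  = 0.0000 bits

Distribution 2 (A, B):
Marginal P(A) (row sums):
  P(A=0) = 1/9 + 5/9 = 2/3
  P(A=1) = 1/24 + 5/24 = 1/4
  P(A=2) = 1/72 + 5/72 = 1/12
Marginal P(B) (column sums):
  P(B=0) = 1/9 + 1/24 + 1/72 = 1/6
  P(B=1) = 5/9 + 5/24 + 5/72 = 5/6

H(A) = -[(2/3)·log₂(2/3) + (1/4)·log₂(1/4) + (1/12)·log₂(1/12)]
  = 0.3900 + 0.5000 + 0.2987
  = 1.1887 bits
H(B) = -[(1/6)·log₂(1/6) + (5/6)·log₂(5/6)]
  = 0.4308 + 0.2192
  = 0.6500 bits
H(A,B) = -[(1/9)·log₂(1/9) + (5/9)·log₂(5/9) + (1/24)·log₂(1/24) + (5/24)·log₂(5/24) + (1/72)·log₂(1/72) + (5/72)·log₂(5/72)]
  = 0.3522 + 0.4711 + 0.1910 + 0.4715 + 0.0857 + 0.2672
  = 1.8387 bits

I(A;B) = H(A) + H(B) - H(A,B)
  = 1.1887 + 0.6500 - 1.8387
  = 0.0000 bits

Both joint tables factor as the product of their marginals, so I(S;T) = I(A;B) = 0 bits: neither is larger (both pairs are independent).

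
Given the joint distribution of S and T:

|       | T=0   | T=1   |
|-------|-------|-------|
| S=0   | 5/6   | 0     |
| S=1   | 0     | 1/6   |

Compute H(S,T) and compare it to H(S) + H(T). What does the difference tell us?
Marginal P(S) (row sums):
  P(S=0) = 5/6 + 0 = 5/6
  P(S=1) = 0 + 1/6 = 1/6
Marginal P(T) (column sums):
  P(T=0) = 5/6 + 0 = 5/6
  P(T=1) = 0 + 1/6 = 1/6

H(S,T) = -[(5/6)·log₂(5/6) + (1/6)·log₂(1/6)]
  = 0.2192 + 0.4308
  = 0.6500 bits
H(S) = -[(5/6)·log₂(5/6) + (1/6)·log₂(1/6)]
  = 0.2192 + 0.4308
  = 0.6500 bits
H(T) = -[(5/6)·log₂(5/6) + (1/6)·log₂(1/6)]
  = 0.2192 + 0.4308
  = 0.6500 bits

H(S) + H(T) = 0.6500 + 0.6500 = 1.3000 bits
Difference: H(S) + H(T) - H(S,T) = 1.3000 - 0.6500 = 0.6500 bits = I(S;T)

The difference is the mutual information; it is positive here, so S and T are dependent (knowing one reduces uncertainty about the other by 0.6500 bits).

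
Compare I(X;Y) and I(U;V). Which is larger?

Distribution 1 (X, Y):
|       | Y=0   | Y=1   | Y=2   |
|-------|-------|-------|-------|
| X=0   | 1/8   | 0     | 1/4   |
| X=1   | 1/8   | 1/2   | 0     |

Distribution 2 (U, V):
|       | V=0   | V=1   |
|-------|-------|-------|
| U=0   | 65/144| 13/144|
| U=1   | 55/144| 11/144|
Distribution 1 (X, Y):
Marginal P(X) (row sums):
  P(X=0) = 1/8 + 0 + 1/4 = 3/8
  P(X=1) = 1/8 + 1/2 + 0 = 5/8
Marginal P(Y) (column sums):
  P(Y=0) = 1/8 + 1/8 = 1/4
  P(Y=1) = 0 + 1/2 = 1/2
  P(Y=2) = 1/4 + 0 = 1/4

H(X) = -[(3/8)·log₂(3/8) + (5/8)·log₂(5/8)]
  = 0.5306 + 0.4238
  = 0.9544 bits
H(Y) = -[(1/4)·log₂(1/4) + (1/2)·log₂(1/2) + (1/4)·log₂(1/4)]
  = 0.5000 + 0.5000 + 0.5000
  = 1.5000 bits
H(X,Y) = -[(1/8)·log₂(1/8) + (1/4)·log₂(1/4) + (1/8)·log₂(1/8) + (1/2)·log₂(1/2)]
  = 0.3750 + 0.5000 + 0.3750 + 0.5000
  = 1.7500 bits

I(X;Y) = H(X) + H(Y) - H(X,Y)
  = 0.9544 + 1.5000 - 1.7500
  = 0.7044 bits

Distribution 2 (U, V):
Marginal P(U) (row sums):
  P(U=0) = 65/144 + 13/144 = 13/24
  P(U=1) = 55/144 + 11/144 = 11/24
Marginal P(V) (column sums):
  P(V=0) = 65/144 + 55/144 = 5/6
  P(V=1) = 13/144 + 11/144 = 1/6

H(U) = -[(13/24)·log₂(13/24) + (11/24)·log₂(11/24)]
  = 0.4791 + 0.5159
  = 0.9950 bits
H(V) = -[(5/6)·log₂(5/6) + (1/6)·log₂(1/6)]
  = 0.2192 + 0.4308
  = 0.6500 bits
H(U,V) = -[(65/144)·log₂(65/144) + (13/144)·log₂(13/144) + (55/144)·log₂(55/144) + (11/144)·log₂(11/144)]
  = 0.5180 + 0.3132 + 0.5304 + 0.2834
  = 1.6450 bits

I(U;V) = H(U) + H(V) - H(U,V)
  = 0.9950 + 0.6500 - 1.6450
  = 0.0000 bits

I(X;Y) = 0.7044 bits > I(U;V) = 0.0000 bits, so (X, Y) has the higher mutual information (stronger dependence).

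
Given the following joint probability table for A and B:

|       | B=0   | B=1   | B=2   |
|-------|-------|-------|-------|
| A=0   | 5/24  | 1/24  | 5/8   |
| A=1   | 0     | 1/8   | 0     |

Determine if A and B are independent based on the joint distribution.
Marginal P(A) (row sums):
  P(A=0) = 5/24 + 1/24 + 5/8 = 7/8
  P(A=1) = 0 + 1/8 + 0 = 1/8
Marginal P(B) (column sums):
  P(B=0) = 5/24 + 0 = 5/24
  P(B=1) = 1/24 + 1/8 = 1/6
  P(B=2) = 5/8 + 0 = 5/8

A and B are independent iff P(A=i,B=j) = P(A=i)·P(B=j) for every cell.
  P(A=0)·P(B=0) = 7/8 × 5/24 = 35/192, but P(A=0,B=0) = 5/24 ✗

No, A and B are not independent. Quantitatively, I(A;B) > 0:

H(A) = -[(7/8)·log₂(7/8) + (1/8)·log₂(1/8)]
  = 0.1686 + 0.3750
  = 0.5436 bits
H(B) = -[(5/24)·log₂(5/24) + (1/6)·log₂(1/6) + (5/8)·log₂(5/8)]
  = 0.4715 + 0.4308 + 0.4238
  = 1.3261 bits
H(A,B) = -[(5/24)·log₂(5/24) + (1/24)·log₂(1/24) + (5/8)·log₂(5/8) + (1/8)·log₂(1/8)]
  = 0.4715 + 0.1910 + 0.4238 + 0.3750
  = 1.4613 bits
I(A;B) = H(A) + H(B) - H(A,B) = 0.5436 + 1.3261 - 1.4613 = 0.4084 bits > 0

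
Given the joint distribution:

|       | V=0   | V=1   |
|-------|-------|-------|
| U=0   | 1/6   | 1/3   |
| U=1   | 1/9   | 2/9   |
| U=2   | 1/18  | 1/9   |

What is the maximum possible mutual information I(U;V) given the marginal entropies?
The upper bound on mutual information is I(U;V) ≤ min(H(U), H(V)).

Marginal P(U) (row sums):
  P(U=0) = 1/6 + 1/3 = 1/2
  P(U=1) = 1/9 + 2/9 = 1/3
  P(U=2) = 1/18 + 1/9 = 1/6
Marginal P(V) (column sums):
  P(V=0) = 1/6 + 1/9 + 1/18 = 1/3
  P(V=1) = 1/3 + 2/9 + 1/9 = 2/3

H(U) = -[(1/2)·log₂(1/2) + (1/3)·log₂(1/3) + (1/6)·log₂(1/6)]
  = 0.5000 + 0.5283 + 0.4308
  = 1.4591 bits
H(V) = -[(1/3)·log₂(1/3) + (2/3)·log₂(2/3)]
  = 0.5283 + 0.3900
  = 0.9183 bits

Maximum possible I(U;V) = min(1.4591, 0.9183) = 0.9183 bits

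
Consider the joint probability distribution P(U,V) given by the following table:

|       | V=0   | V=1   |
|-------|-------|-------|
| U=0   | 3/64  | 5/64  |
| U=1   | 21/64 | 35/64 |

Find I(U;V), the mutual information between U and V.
Marginal P(U) (row sums):
  P(U=0) = 3/64 + 5/64 = 1/8
  P(U=1) = 21/64 + 35/64 = 7/8
Marginal P(V) (column sums):
  P(V=0) = 3/64 + 21/64 = 3/8
  P(V=1) = 5/64 + 35/64 = 5/8

H(U) = -[(1/8)·log₂(1/8) + (7/8)·log₂(7/8)]
  = 0.3750 + 0.1686
  = 0.5436 bits
H(V) = -[(3/8)·log₂(3/8) + (5/8)·log₂(5/8)]
  = 0.5306 + 0.4238
  = 0.9544 bits
H(U,V) = -[(3/64)·log₂(3/64) + (5/64)·log₂(5/64) + (21/64)·log₂(21/64) + (35/64)·log₂(35/64)]
  = 0.2070 + 0.2873 + 0.5275 + 0.4762
  = 1.4980 bits

I(U;V) = H(U) + H(V) - H(U,V)
  = 0.5436 + 0.9544 - 1.4980
  = 0.0000 bits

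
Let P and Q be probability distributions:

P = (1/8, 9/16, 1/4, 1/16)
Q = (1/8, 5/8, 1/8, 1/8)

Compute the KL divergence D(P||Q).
D(P||Q) = Σ P(i) log₂(P(i)/Q(i))
  i=0: (1/8) × log₂((1/8)/(1/8)) = (1/8) × log₂(1) = 0.0000
  i=1: (9/16) × log₂((9/16)/(5/8)) = (9/16) × log₂(9/10) = -0.0855
  i=2: (1/4) × log₂((1/4)/(1/8)) = (1/4) × log₂(2) = 0.2500
  i=3: (1/16) × log₂((1/16)/(1/8)) = (1/16) × log₂(1/2) = -0.0625
D(P||Q) = 0.0000 - 0.0855 + 0.2500 - 0.0625
  = 0.1020 bits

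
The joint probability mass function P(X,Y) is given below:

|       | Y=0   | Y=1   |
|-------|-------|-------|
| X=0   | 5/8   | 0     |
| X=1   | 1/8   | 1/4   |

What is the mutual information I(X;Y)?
Marginal P(X) (row sums):
  P(X=0) = 5/8 + 0 = 5/8
  P(X=1) = 1/8 + 1/4 = 3/8
Marginal P(Y) (column sums):
  P(Y=0) = 5/8 + 1/8 = 3/4
  P(Y=1) = 0 + 1/4 = 1/4

H(X) = -[(5/8)·log₂(5/8) + (3/8)·log₂(3/8)]
  = 0.4238 + 0.5306
  = 0.9544 bits
H(Y) = -[(3/4)·log₂(3/4) + (1/4)·log₂(1/4)]
  = 0.3113 + 0.5000
  = 0.8113 bits
H(X,Y) = -[(5/8)·log₂(5/8) + (1/8)·log₂(1/8) + (1/4)·log₂(1/4)]
  = 0.4238 + 0.3750 + 0.5000
  = 1.2988 bits

I(X;Y) = H(X) + H(Y) - H(X,Y)
  = 0.9544 + 0.8113 - 1.2988
  = 0.4669 bits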